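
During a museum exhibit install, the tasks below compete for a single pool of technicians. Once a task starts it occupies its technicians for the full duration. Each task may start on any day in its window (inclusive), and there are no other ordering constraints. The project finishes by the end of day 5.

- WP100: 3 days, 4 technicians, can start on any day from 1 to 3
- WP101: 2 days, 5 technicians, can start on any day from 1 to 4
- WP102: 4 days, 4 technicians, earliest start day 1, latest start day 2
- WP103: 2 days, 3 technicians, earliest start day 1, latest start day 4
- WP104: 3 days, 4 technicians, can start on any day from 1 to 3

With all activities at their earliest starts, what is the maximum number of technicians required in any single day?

20

Early-start schedule: WP100@1, WP101@1, WP102@1, WP103@1, WP104@1.
Load per day: day 1: 20, day 2: 20, day 3: 12, day 4: 4, day 5: 0.
Peak is 20.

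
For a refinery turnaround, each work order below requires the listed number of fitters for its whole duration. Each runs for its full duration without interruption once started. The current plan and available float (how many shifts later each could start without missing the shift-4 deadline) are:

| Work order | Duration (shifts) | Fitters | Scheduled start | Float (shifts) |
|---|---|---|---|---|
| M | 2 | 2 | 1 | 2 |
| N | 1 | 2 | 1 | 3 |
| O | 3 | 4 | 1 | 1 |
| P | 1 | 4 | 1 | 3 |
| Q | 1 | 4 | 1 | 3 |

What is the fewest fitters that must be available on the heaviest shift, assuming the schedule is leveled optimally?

8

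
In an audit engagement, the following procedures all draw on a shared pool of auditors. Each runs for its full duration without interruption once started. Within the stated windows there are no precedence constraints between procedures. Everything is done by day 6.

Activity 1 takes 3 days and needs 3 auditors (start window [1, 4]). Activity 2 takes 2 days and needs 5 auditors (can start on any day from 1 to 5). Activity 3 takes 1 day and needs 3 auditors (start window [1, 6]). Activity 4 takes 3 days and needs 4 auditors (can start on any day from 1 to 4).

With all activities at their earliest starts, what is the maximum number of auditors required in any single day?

15

Early-start schedule: Activity 1@1, Activity 2@1, Activity 3@1, Activity 4@1.
Load per day: day 1: 15, day 2: 12, day 3: 7, day 4: 0, day 5: 0, day 6: 0.
Peak is 15.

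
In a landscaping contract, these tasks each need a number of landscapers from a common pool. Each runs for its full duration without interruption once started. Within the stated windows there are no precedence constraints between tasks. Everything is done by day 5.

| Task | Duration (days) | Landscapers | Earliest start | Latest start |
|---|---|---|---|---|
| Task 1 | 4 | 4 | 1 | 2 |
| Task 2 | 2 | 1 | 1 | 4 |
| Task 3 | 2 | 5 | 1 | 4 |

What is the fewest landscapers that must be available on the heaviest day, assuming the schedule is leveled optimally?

Early-start (Task 1@1, Task 2@1, Task 3@1) gives peak 10: d1:10  d2:10  d3:4  d4:4  d5:0.
Shift Task 3→3.
Schedule Task 1@1, Task 2@1, Task 3@3: d1:5  d2:5  d3:9  d4:9  d5:0 — peak 9.

9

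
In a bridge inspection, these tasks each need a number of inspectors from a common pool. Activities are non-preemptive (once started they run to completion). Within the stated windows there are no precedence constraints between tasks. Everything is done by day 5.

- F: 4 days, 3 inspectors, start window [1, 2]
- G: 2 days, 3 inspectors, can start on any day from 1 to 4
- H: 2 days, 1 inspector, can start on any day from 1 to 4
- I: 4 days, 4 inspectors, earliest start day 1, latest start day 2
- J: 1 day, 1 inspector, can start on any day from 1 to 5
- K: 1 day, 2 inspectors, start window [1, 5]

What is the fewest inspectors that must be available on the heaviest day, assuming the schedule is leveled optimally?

10

Early-start (F@1, G@1, H@1, I@1, J@1, K@1) gives peak 14: d1:14  d2:11  d3:7  d4:7  d5:0.
Shift H→3, J→3, K→4.
Schedule F@1, G@1, H@3, I@1, J@3, K@4: d1:10  d2:10  d3:9  d4:10  d5:0 — peak 10.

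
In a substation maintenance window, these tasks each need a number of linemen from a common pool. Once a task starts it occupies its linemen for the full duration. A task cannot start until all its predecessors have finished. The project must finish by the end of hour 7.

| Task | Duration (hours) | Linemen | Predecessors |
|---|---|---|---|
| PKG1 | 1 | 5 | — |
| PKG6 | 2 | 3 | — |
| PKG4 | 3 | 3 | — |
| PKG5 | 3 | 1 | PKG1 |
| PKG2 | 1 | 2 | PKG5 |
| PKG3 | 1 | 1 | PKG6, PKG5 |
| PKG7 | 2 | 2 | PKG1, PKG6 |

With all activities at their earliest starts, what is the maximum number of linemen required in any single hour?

11

Early-start schedule: PKG1@1, PKG6@1, PKG4@1, PKG5@2, PKG2@5, PKG3@5, PKG7@3.
Load per hour: hour 1: 11, hour 2: 7, hour 3: 6, hour 4: 3, hour 5: 3, hour 6: 0, hour 7: 0.
Peak is 11.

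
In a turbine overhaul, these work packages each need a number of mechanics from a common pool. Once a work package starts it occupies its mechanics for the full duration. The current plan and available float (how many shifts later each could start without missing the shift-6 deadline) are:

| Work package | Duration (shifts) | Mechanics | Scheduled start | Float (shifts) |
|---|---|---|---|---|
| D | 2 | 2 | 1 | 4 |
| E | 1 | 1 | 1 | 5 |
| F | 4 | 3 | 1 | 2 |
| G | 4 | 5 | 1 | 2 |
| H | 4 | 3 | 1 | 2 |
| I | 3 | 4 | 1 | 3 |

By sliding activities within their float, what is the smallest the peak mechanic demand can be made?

15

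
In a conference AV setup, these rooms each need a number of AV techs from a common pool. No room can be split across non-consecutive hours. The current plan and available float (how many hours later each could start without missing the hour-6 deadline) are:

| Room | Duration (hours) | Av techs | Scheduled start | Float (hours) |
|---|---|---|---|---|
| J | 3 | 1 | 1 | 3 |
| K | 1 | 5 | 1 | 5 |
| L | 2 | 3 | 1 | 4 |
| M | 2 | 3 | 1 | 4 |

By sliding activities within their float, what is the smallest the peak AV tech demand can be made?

5

Early-start (J@1, K@1, L@1, M@1) gives peak 12: h1:12  h2:7  h3:1  h4:0  h5:0  h6:0.
Shift K→4, M→5.
Schedule J@1, K@4, L@1, M@5: h1:4  h2:4  h3:1  h4:5  h5:3  h6:3 — peak 5.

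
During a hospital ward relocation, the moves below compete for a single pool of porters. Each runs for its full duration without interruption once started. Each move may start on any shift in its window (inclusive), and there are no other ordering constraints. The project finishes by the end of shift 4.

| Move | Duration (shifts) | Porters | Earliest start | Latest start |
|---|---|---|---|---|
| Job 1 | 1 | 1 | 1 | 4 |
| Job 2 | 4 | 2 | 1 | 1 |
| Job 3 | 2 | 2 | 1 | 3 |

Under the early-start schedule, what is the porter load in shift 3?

2

At early start, shift 3 has: Job 2.
Demand: 2 = 2.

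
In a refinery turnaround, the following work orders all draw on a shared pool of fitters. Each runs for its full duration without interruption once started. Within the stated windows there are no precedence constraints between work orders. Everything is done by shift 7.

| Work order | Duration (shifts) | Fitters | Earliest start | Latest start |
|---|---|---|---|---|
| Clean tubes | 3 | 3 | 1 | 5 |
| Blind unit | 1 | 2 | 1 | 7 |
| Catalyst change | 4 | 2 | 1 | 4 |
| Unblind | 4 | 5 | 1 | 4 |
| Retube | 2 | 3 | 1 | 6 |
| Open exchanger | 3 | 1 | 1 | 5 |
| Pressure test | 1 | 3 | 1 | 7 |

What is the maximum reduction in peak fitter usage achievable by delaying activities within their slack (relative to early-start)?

11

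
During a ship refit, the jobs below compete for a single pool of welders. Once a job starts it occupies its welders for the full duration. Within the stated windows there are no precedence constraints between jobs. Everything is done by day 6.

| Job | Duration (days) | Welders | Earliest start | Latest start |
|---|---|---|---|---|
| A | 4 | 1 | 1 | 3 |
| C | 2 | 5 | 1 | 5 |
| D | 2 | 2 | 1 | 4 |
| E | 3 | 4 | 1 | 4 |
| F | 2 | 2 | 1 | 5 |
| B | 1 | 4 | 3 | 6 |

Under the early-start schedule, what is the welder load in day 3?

9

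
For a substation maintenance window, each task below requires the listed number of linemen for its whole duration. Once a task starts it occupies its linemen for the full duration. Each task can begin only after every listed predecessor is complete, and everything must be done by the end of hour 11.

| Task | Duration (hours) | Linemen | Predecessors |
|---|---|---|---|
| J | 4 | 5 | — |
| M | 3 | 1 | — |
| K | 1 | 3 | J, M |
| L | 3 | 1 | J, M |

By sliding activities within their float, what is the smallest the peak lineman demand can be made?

Early-start (J@1, M@1, K@5, L@5) gives peak 6: h1:6  h2:6  h3:6  h4:5  h5:4  h6:1  h7:1  h8:0  h9:0  h10:0  h11:0.
Shift M→5, K→8, L→8.
Schedule J@1, M@5, K@8, L@8: h1:5  h2:5  h3:5  h4:5  h5:1  h6:1  h7:1  h8:4  h9:1  h10:1  h11:0 — peak 5.

5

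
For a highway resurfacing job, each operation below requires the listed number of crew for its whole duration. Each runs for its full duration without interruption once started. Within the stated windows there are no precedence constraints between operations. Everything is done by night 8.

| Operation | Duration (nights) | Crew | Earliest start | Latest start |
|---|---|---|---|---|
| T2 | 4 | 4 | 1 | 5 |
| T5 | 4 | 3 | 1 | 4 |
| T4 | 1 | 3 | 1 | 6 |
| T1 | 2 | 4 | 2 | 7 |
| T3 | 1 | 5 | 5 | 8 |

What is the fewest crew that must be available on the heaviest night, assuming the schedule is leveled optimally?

7

Early-start (T2@1, T5@1, T4@1, T1@2, T3@5) gives peak 11: n1:10  n2:11  n3:11  n4:7  n5:5  n6:0  n7:0  n8:0.
Shift T4→5, T1→5, T3→7.
Schedule T2@1, T5@1, T4@5, T1@5, T3@7: n1:7  n2:7  n3:7  n4:7  n5:7  n6:4  n7:5  n8:0 — peak 7.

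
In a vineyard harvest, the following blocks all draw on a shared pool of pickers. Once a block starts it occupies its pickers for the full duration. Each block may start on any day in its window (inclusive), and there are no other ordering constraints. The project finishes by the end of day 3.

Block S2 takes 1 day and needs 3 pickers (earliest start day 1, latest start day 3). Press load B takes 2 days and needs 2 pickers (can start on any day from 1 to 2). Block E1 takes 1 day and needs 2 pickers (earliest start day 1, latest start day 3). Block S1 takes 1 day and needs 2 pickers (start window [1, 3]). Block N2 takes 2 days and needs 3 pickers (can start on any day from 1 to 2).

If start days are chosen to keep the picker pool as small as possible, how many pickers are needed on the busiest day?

Early-start (Block S2@1, Press load B@1, Block E1@1, Block S1@1, Block N2@1) gives peak 12: d1:12  d2:5  d3:0.
Shift Press load B→2, Block E1→3, Block S1→3.
Schedule Block S2@1, Press load B@2, Block E1@3, Block S1@3, Block N2@1: d1:6  d2:5  d3:6 — peak 6.
Total picker-days = 17 over 3 days ⇒ peak ≥ ⌈17/3⌉ = 6, so 6 is optimal.

6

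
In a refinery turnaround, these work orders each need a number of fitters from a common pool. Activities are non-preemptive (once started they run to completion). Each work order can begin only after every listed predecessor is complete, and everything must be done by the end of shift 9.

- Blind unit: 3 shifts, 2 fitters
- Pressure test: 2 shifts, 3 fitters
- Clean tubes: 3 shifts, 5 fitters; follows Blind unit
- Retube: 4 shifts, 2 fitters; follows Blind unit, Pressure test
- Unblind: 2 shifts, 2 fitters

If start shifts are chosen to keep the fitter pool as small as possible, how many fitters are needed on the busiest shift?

Schedule Blind unit@1, Pressure test@1, Clean tubes@4, Retube@4, Unblind@1: s1:7  s2:7  s3:2  s4:7  s5:7  s6:7  s7:2  s8:0  s9:0 — peak 7.

7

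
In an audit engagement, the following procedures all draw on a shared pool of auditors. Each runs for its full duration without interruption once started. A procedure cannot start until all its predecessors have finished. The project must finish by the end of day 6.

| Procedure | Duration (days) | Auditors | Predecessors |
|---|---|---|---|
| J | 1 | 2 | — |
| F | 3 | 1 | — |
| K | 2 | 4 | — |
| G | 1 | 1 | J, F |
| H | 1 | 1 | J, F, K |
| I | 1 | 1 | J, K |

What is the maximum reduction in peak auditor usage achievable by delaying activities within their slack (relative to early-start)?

Early-start peak: d1:7  d2:5  d3:2  d4:2  d5:0  d6:0 ⇒ 7.
Leveled (J@1, F@1, K@4, G@6, H@6, I@6): d1:3  d2:1  d3:1  d4:4  d5:4  d6:3 ⇒ 4.
Reduction 7 − 4 = 3.

3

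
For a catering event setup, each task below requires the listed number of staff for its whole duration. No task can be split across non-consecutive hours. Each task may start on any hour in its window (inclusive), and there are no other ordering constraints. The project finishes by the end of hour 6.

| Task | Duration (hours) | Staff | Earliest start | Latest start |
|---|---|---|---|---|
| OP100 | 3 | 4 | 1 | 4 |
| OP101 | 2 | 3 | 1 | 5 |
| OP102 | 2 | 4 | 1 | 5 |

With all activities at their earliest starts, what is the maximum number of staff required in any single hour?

11

Early-start schedule: OP100@1, OP101@1, OP102@1.
Load per hour: hour 1: 11, hour 2: 11, hour 3: 4, hour 4: 0, hour 5: 0, hour 6: 0.
Peak is 11.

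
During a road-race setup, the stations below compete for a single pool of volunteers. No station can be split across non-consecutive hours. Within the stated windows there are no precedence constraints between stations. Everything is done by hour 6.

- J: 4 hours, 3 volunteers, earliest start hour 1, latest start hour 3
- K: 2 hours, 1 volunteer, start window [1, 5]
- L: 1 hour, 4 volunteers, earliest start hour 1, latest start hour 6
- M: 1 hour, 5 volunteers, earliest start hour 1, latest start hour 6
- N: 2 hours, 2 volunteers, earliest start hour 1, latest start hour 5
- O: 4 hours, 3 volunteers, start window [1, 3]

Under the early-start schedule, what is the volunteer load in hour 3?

6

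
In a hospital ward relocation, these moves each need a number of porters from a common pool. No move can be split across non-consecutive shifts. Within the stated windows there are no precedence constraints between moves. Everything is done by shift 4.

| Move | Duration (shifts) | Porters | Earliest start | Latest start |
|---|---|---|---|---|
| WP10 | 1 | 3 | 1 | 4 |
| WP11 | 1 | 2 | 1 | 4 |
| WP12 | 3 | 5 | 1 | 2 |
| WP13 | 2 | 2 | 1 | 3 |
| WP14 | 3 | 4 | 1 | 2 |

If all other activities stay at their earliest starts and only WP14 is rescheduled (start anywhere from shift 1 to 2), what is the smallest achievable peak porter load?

12

WP14@1: s1:16  s2:11  s3:9  s4:0 → peak 16
WP14@2: s1:12  s2:11  s3:9  s4:4 → peak 12
Best is WP14@2, peak 12.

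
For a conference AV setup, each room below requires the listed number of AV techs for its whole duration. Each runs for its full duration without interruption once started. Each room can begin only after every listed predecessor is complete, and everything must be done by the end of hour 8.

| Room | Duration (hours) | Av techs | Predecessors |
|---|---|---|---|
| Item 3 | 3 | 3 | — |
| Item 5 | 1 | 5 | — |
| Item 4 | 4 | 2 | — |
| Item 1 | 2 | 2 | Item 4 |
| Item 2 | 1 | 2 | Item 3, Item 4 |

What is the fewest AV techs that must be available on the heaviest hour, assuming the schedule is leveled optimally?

Early-start (Item 3@1, Item 5@1, Item 4@1, Item 1@5, Item 2@5) gives peak 10: h1:10  h2:5  h3:5  h4:2  h5:4  h6:2  h7:0  h8:0.
Shift Item 5→5, Item 1→6, Item 2→6.
Schedule Item 3@1, Item 5@5, Item 4@1, Item 1@6, Item 2@6: h1:5  h2:5  h3:5  h4:2  h5:5  h6:4  h7:2  h8:0 — peak 5.

5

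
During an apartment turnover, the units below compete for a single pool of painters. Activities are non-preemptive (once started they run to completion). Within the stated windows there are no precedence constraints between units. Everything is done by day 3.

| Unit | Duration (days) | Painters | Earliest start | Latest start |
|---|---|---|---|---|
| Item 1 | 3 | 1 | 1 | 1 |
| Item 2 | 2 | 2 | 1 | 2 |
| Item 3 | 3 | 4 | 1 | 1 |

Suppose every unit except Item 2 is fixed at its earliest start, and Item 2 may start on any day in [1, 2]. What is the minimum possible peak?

Item 2@1: d1:7  d2:7  d3:5 → peak 7
Item 2@2: d1:5  d2:7  d3:7 → peak 7
Best is Item 2@1, peak 7.

7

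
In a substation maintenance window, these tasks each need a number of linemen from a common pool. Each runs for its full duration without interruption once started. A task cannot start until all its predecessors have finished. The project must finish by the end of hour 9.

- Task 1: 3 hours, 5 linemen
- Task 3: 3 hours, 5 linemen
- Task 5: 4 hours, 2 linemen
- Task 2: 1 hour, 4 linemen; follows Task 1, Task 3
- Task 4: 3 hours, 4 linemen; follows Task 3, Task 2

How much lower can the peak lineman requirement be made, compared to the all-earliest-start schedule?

Early-start peak: h1:12  h2:12  h3:12  h4:6  h5:4  h6:4  h7:4  h8:0  h9:0 ⇒ 12.
Leveled (Task 1@1, Task 3@1, Task 5@4, Task 2@4, Task 4@5): h1:10  h2:10  h3:10  h4:6  h5:6  h6:6  h7:6  h8:0  h9:0 ⇒ 10.
Reduction 12 − 10 = 2.

2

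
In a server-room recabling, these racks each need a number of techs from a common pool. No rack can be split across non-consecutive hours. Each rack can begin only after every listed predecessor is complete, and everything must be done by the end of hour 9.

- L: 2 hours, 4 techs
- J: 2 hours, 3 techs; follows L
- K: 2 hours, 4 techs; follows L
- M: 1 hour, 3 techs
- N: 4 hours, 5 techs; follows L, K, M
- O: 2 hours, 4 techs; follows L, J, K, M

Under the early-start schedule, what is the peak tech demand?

9

Early-start schedule: L@1, J@3, K@3, M@1, N@5, O@5.
Load per hour: hour 1: 7, hour 2: 4, hour 3: 7, hour 4: 7, hour 5: 9, hour 6: 9, hour 7: 5, hour 8: 5, hour 9: 0.
Peak is 9.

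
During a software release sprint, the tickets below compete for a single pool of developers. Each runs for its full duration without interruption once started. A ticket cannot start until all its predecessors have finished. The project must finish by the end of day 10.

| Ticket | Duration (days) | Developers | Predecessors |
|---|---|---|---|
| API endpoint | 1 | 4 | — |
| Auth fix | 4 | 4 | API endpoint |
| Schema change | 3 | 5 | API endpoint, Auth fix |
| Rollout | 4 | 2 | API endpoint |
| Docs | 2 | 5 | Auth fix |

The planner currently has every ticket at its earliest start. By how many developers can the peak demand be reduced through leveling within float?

4

Early-start peak: d1:4  d2:6  d3:6  d4:6  d5:6  d6:10  d7:10  d8:5  d9:0  d10:0 ⇒ 10.
Leveled (API endpoint@1, Auth fix@2, Schema change@6, Rollout@2, Docs@9): d1:4  d2:6  d3:6  d4:6  d5:6  d6:5  d7:5  d8:5  d9:5  d10:5 ⇒ 6.
Reduction 10 − 6 = 4.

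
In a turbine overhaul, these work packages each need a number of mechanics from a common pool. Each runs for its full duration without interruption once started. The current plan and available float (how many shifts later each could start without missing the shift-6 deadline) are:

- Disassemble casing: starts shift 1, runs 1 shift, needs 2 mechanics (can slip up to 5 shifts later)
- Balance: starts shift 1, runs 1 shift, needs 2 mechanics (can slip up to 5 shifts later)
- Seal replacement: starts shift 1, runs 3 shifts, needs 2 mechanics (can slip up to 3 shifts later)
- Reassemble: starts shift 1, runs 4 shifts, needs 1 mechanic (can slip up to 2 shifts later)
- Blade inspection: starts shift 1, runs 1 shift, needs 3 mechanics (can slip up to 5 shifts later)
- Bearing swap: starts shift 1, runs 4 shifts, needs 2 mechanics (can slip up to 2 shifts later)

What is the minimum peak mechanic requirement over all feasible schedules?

5

Early-start (Disassemble casing@1, Balance@1, Seal replacement@1, Reassemble@1, Blade inspection@1, Bearing swap@1) gives peak 12: s1:12  s2:5  s3:5  s4:3  s5:0  s6:0.
Shift Seal replacement→2, Blade inspection→5, Bearing swap→2.
Schedule Disassemble casing@1, Balance@1, Seal replacement@2, Reassemble@1, Blade inspection@5, Bearing swap@2: s1:5  s2:5  s3:5  s4:5  s5:5  s6:0 — peak 5.
Total mechanic-shifts = 25 over 6 shifts ⇒ peak ≥ ⌈25/6⌉ = 5, so 5 is optimal.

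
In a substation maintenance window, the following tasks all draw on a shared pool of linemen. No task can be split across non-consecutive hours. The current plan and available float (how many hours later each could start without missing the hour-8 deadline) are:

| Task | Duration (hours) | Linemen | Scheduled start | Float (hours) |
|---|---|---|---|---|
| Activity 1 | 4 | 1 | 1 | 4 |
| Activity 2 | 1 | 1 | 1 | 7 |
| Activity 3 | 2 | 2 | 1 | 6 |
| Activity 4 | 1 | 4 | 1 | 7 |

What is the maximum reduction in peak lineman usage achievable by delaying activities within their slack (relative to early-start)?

4

Early-start peak: h1:8  h2:3  h3:1  h4:1  h5:0  h6:0  h7:0  h8:0 ⇒ 8.
Leveled (Activity 1@1, Activity 2@1, Activity 3@1, Activity 4@5): h1:4  h2:3  h3:1  h4:1  h5:4  h6:0  h7:0  h8:0 ⇒ 4.
Reduction 8 − 4 = 4.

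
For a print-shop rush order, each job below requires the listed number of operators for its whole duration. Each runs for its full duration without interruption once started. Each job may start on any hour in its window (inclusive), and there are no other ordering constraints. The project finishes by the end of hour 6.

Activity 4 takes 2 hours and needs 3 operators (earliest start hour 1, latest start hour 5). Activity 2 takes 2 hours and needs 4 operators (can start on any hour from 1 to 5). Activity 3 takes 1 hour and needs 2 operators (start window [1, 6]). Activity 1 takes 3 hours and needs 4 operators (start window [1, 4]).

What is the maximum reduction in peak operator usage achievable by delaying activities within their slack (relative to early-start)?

Early-start peak: h1:13  h2:11  h3:4  h4:0  h5:0  h6:0 ⇒ 13.
Leveled (Activity 4@1, Activity 2@1, Activity 3@3, Activity 1@3): h1:7  h2:7  h3:6  h4:4  h5:4  h6:0 ⇒ 7.
Reduction 13 − 7 = 6.

6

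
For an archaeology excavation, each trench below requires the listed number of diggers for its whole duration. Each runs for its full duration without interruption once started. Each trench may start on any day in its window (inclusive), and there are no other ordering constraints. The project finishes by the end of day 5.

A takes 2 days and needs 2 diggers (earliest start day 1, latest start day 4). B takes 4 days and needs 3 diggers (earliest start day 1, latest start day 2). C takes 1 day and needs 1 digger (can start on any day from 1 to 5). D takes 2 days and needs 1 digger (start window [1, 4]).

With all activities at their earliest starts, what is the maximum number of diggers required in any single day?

7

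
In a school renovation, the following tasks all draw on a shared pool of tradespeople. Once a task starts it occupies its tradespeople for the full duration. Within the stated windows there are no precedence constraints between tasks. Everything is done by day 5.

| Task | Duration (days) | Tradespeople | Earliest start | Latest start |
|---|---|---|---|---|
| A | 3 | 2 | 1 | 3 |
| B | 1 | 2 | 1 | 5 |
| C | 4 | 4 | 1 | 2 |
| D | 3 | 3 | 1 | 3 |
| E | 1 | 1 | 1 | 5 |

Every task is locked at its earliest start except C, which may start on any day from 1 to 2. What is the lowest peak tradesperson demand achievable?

C@1: d1:12  d2:9  d3:9  d4:4  d5:0 → peak 12
C@2: d1:8  d2:9  d3:9  d4:4  d5:4 → peak 9
Best is C@2, peak 9.

9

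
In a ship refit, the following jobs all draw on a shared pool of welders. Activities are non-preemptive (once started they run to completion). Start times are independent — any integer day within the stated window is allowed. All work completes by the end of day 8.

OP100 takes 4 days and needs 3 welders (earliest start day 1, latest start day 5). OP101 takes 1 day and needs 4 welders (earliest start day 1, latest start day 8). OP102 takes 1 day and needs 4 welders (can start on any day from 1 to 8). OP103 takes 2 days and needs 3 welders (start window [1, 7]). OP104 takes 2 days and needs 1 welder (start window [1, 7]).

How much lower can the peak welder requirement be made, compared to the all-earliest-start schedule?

11

Early-start peak: d1:15  d2:7  d3:3  d4:3  d5:0  d6:0  d7:0  d8:0 ⇒ 15.
Leveled (OP100@1, OP101@5, OP102@6, OP103@7, OP104@1): d1:4  d2:4  d3:3  d4:3  d5:4  d6:4  d7:3  d8:3 ⇒ 4.
Reduction 15 − 4 = 11.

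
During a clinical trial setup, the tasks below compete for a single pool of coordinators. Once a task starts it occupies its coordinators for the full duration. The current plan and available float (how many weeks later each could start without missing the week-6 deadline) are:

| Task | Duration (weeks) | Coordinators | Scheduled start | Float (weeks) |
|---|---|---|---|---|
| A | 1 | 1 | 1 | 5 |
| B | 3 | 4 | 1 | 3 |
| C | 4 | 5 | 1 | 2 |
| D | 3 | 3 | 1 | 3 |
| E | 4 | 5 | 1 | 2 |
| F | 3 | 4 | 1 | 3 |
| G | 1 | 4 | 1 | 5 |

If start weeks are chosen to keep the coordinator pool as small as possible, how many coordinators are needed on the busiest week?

17

Early-start (A@1, B@1, C@1, D@1, E@1, F@1, G@1) gives peak 26: w1:26  w2:21  w3:21  w4:10  w5:0  w6:0.
Shift E→2, F→4.
Schedule A@1, B@1, C@1, D@1, E@2, F@4, G@1: w1:17  w2:17  w3:17  w4:14  w5:9  w6:4 — peak 17.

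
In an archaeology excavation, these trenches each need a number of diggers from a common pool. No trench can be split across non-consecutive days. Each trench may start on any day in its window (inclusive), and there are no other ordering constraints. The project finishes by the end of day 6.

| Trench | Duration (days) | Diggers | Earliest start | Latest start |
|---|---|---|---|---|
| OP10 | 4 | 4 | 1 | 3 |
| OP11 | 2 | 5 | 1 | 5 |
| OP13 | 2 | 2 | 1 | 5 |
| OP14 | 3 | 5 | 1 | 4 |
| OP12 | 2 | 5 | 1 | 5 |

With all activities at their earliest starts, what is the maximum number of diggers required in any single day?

Early-start schedule: OP10@1, OP11@1, OP13@1, OP14@1, OP12@1.
Load per day: day 1: 21, day 2: 21, day 3: 9, day 4: 4, day 5: 0, day 6: 0.
Peak is 21.

21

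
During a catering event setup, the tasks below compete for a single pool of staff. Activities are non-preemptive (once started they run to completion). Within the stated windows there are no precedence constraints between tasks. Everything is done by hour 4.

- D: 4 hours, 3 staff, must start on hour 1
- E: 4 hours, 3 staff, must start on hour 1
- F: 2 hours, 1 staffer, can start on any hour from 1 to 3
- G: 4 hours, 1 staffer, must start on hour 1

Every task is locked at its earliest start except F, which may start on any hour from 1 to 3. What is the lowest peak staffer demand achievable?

8

F@1: h1:8  h2:8  h3:7  h4:7 → peak 8
F@2: h1:7  h2:8  h3:8  h4:7 → peak 8
F@3: h1:7  h2:7  h3:8  h4:8 → peak 8
Best is F@1, peak 8.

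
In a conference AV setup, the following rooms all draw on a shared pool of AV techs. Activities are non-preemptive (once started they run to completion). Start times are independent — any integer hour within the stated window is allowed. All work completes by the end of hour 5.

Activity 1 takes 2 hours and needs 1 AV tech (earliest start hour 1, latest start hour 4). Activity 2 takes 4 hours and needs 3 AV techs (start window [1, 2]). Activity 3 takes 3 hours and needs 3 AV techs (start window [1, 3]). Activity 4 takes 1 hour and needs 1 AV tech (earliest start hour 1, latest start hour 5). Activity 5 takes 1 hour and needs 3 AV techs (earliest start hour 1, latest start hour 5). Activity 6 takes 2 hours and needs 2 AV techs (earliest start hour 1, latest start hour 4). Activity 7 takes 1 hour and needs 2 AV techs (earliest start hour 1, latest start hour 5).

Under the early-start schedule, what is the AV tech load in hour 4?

At early start, hour 4 has: Activity 2.
Demand: 3 = 3.

3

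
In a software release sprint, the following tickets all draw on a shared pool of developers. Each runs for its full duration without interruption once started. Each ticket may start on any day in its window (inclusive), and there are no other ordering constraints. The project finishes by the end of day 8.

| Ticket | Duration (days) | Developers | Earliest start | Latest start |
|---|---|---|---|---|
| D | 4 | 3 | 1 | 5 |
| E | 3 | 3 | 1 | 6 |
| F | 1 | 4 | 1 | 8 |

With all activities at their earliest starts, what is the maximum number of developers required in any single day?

Early-start schedule: D@1, E@1, F@1.
Load per day: day 1: 10, day 2: 6, day 3: 6, day 4: 3, day 5: 0, day 6: 0, day 7: 0, day 8: 0.
Peak is 10.

10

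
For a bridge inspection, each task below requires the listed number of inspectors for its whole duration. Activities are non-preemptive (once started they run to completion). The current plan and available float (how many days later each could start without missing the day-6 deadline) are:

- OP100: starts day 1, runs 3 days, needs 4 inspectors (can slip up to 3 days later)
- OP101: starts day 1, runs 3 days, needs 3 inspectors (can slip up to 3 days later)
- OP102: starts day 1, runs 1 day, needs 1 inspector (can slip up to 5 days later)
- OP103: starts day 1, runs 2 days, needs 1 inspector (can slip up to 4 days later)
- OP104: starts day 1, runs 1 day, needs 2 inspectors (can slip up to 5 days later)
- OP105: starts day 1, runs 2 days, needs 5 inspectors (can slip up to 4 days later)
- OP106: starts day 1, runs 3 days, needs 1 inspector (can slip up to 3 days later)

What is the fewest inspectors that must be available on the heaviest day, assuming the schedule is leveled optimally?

7

Early-start (OP100@1, OP101@1, OP102@1, OP103@1, OP104@1, OP105@1, OP106@1) gives peak 17: d1:17  d2:14  d3:8  d4:0  d5:0  d6:0.
Shift OP102→4, OP103→4, OP104→4, OP105→5, OP106→4.
Schedule OP100@1, OP101@1, OP102@4, OP103@4, OP104@4, OP105@5, OP106@4: d1:7  d2:7  d3:7  d4:5  d5:7  d6:6 — peak 7.
Total inspector-days = 39 over 6 days ⇒ peak ≥ ⌈39/6⌉ = 7, so 7 is optimal.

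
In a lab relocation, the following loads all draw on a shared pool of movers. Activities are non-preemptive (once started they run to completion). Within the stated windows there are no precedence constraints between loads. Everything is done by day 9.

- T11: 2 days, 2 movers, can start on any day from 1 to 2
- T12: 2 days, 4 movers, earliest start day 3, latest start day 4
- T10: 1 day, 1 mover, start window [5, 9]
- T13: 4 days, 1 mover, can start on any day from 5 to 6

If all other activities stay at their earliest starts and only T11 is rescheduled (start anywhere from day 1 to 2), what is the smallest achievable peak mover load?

4

T11@1: d1:2  d2:2  d3:4  d4:4  d5:2  d6:1  d7:1  d8:1  d9:0 → peak 4
T11@2: d1:0  d2:2  d3:6  d4:4  d5:2  d6:1  d7:1  d8:1  d9:0 → peak 6
Best is T11@1, peak 4.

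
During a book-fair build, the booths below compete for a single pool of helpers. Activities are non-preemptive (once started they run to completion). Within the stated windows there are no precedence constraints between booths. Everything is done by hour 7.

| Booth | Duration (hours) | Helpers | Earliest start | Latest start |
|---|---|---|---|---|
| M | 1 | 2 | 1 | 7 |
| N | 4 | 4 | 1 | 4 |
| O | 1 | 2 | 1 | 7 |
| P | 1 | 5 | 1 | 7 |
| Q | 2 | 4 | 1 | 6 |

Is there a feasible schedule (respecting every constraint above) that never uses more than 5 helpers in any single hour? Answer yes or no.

no

The minimum achievable peak is 6; 5 < 6, so no feasible schedule stays within the cap.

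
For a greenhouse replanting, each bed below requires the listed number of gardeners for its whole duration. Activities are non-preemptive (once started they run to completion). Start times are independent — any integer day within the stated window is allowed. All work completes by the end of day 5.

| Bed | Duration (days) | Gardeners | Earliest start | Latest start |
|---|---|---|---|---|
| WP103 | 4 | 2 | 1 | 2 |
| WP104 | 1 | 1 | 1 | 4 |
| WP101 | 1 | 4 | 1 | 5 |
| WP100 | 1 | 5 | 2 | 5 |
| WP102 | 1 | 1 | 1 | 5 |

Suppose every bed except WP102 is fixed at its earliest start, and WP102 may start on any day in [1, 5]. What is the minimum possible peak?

WP102@1: d1:8  d2:7  d3:2  d4:2  d5:0 → peak 8
WP102@2: d1:7  d2:8  d3:2  d4:2  d5:0 → peak 8
WP102@3: d1:7  d2:7  d3:3  d4:2  d5:0 → peak 7
WP102@4: d1:7  d2:7  d3:2  d4:3  d5:0 → peak 7
WP102@5: d1:7  d2:7  d3:2  d4:2  d5:1 → peak 7
Best is WP102@3, peak 7.

7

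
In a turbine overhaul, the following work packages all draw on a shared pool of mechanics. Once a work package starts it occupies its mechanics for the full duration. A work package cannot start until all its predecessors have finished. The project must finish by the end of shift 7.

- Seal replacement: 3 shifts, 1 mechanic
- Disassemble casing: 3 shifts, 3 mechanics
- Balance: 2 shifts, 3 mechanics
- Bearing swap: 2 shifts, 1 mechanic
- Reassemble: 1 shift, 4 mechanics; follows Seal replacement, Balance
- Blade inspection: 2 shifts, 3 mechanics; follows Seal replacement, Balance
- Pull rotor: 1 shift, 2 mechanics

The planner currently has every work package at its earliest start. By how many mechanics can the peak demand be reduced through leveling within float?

4

Early-start peak: s1:10  s2:8  s3:4  s4:7  s5:3  s6:0  s7:0 ⇒ 10.
Leveled (Seal replacement@1, Disassemble casing@3, Balance@1, Bearing swap@1, Reassemble@6, Blade inspection@4, Pull rotor@3): s1:5  s2:5  s3:6  s4:6  s5:6  s6:4  s7:0 ⇒ 6.
Reduction 10 − 6 = 4.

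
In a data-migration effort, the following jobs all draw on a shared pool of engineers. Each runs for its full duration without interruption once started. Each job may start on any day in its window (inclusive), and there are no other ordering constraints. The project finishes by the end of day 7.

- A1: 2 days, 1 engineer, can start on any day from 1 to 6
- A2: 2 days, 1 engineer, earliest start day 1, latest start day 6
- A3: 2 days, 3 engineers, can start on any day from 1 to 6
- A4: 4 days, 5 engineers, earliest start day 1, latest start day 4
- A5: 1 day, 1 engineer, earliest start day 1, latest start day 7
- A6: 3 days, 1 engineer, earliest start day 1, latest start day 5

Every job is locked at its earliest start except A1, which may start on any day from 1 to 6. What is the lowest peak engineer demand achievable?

A1@1: d1:12  d2:11  d3:6  d4:5  d5:0  d6:0  d7:0 → peak 12
A1@2: d1:11  d2:11  d3:7  d4:5  d5:0  d6:0  d7:0 → peak 11
A1@3: d1:11  d2:10  d3:7  d4:6  d5:0  d6:0  d7:0 → peak 11
A1@4: d1:11  d2:10  d3:6  d4:6  d5:1  d6:0  d7:0 → peak 11
A1@5: d1:11  d2:10  d3:6  d4:5  d5:1  d6:1  d7:0 → peak 11
A1@6: d1:11  d2:10  d3:6  d4:5  d5:0  d6:1  d7:1 → peak 11
Best is A1@2, peak 11.

11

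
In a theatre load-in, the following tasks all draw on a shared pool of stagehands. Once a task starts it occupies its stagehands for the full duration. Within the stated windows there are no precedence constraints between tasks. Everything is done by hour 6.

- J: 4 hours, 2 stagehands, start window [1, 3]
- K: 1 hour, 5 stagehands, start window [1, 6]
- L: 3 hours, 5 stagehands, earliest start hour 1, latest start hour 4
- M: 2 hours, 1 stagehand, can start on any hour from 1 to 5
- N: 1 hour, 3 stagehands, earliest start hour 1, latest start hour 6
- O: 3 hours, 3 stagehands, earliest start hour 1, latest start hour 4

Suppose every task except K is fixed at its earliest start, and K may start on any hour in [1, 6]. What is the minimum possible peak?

K@1: h1:19  h2:11  h3:10  h4:2  h5:0  h6:0 → peak 19
K@2: h1:14  h2:16  h3:10  h4:2  h5:0  h6:0 → peak 16
K@3: h1:14  h2:11  h3:15  h4:2  h5:0  h6:0 → peak 15
K@4: h1:14  h2:11  h3:10  h4:7  h5:0  h6:0 → peak 14
K@5: h1:14  h2:11  h3:10  h4:2  h5:5  h6:0 → peak 14
K@6: h1:14  h2:11  h3:10  h4:2  h5:0  h6:5 → peak 14
Best is K@4, peak 14.

14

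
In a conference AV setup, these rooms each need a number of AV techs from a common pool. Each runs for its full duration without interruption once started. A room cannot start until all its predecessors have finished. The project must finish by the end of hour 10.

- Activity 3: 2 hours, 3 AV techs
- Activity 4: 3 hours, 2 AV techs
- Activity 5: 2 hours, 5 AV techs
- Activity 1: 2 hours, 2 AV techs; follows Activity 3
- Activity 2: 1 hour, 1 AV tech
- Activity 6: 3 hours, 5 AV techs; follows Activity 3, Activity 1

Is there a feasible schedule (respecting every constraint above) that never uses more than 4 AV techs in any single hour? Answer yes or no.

no

Total AV tech-hours = 42; over 10 hours the average is 42/10 > 4, so some hour must exceed 4.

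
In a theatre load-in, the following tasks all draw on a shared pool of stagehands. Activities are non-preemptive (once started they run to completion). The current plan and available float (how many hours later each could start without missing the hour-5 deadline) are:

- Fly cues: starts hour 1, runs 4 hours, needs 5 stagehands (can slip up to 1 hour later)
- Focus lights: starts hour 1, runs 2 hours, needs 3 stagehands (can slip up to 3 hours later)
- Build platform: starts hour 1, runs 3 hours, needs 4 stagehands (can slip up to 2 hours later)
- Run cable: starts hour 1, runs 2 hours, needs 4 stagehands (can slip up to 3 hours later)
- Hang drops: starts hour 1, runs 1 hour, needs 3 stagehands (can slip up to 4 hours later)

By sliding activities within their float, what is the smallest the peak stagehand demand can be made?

Early-start (Fly cues@1, Focus lights@1, Build platform@1, Run cable@1, Hang drops@1) gives peak 19: h1:19  h2:16  h3:9  h4:5  h5:0.
Shift Run cable→4, Hang drops→3.
Schedule Fly cues@1, Focus lights@1, Build platform@1, Run cable@4, Hang drops@3: h1:12  h2:12  h3:12  h4:9  h5:4 — peak 12.

12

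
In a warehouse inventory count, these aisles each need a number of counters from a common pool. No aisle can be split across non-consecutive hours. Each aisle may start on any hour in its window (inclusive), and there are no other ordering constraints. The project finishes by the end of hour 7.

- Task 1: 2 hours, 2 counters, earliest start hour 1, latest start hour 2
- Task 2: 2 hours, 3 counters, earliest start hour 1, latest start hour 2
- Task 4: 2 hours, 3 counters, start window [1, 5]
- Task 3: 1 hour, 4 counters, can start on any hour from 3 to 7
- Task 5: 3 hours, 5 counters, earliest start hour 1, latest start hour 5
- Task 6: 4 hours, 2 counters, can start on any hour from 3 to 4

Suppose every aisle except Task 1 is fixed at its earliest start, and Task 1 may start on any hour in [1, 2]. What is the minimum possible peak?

13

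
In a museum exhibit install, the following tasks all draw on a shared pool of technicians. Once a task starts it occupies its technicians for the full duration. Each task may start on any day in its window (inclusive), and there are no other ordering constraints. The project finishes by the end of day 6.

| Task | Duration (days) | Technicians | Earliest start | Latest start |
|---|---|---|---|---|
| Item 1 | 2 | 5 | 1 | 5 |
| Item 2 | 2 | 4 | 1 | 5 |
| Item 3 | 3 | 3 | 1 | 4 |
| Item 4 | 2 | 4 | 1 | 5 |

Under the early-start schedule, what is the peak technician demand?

Early-start schedule: Item 1@1, Item 2@1, Item 3@1, Item 4@1.
Load per day: day 1: 16, day 2: 16, day 3: 3, day 4: 0, day 5: 0, day 6: 0.
Peak is 16.

16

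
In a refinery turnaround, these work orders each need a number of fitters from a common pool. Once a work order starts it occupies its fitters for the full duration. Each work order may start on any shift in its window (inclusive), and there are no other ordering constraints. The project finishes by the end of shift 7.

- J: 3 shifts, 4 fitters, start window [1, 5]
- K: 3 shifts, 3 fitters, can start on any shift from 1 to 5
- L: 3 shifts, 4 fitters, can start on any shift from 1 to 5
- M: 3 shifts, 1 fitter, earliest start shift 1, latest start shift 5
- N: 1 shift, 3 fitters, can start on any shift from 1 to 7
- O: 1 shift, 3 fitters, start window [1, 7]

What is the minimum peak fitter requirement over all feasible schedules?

7

Early-start (J@1, K@1, L@1, M@1, N@1, O@1) gives peak 18: s1:18  s2:12  s3:12  s4:0  s5:0  s6:0  s7:0.
Shift L→4, M→4, N→7, O→7.
Schedule J@1, K@1, L@4, M@4, N@7, O@7: s1:7  s2:7  s3:7  s4:5  s5:5  s6:5  s7:6 — peak 7.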